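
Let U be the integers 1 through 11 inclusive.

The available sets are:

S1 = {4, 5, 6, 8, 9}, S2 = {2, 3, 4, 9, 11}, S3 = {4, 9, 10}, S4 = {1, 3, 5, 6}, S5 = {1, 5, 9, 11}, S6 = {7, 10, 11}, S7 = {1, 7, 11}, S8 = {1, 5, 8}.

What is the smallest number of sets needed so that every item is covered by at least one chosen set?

4

S1 and S2 and S6 and S7 together: S1 ∪ S2 ∪ S6 ∪ S7 = {1, 2, 3, 4, 5, 6, 7, 8, 9, 10, 11} — every item is covered.
No 3 of the 8 sets cover everything (all 56 combinations miss at least one item), so 4 is optimal.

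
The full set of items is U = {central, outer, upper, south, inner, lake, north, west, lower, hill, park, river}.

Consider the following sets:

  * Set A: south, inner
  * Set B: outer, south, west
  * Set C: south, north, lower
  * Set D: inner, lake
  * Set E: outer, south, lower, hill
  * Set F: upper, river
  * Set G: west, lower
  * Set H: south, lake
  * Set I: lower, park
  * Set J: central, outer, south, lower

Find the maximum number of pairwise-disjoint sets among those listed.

B, D, F, I are pairwise disjoint (B={outer,south,west}; D={inner,lake}; F={upper,river}; I={lower,park}).
Every remaining set overlaps one of these, and no 5 of the listed sets are pairwise disjoint, so 4 is the maximum.

4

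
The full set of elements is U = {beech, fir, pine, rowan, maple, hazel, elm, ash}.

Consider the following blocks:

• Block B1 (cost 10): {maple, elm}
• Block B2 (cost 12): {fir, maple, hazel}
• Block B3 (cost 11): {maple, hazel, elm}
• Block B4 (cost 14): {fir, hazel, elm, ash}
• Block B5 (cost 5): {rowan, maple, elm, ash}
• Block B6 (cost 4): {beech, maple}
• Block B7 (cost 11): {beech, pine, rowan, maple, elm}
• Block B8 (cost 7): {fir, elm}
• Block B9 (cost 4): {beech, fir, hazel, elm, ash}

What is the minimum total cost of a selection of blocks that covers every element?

15

B7, B9 together cover every element (B7 ∪ B9 = {beech, fir, pine, rowan, maple, hazel, elm, ash}); total cost 11 + 4 = 15.
The greedy pick B9, B5, B7 costs 20; no covering selection beats 15.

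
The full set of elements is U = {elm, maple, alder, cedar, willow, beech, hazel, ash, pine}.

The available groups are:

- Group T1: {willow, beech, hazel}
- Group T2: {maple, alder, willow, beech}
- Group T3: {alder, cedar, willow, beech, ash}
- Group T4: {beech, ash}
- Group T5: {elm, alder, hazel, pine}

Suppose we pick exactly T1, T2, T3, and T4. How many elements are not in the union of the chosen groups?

2

Union of T1, T2, T3, T4 = {maple, alder, cedar, willow, beech, hazel, ash}.
Not covered: elm, pine — 2 elements.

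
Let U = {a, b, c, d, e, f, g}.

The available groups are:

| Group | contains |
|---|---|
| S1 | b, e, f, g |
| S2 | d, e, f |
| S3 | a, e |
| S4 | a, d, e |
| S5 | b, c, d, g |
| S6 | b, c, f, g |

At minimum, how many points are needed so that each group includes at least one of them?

2

The 2 points {b, e} hit every group.
The groups S4, S6 are pairwise disjoint, so any hitting set needs a separate point for each — at least 2. Hence 2 is optimal.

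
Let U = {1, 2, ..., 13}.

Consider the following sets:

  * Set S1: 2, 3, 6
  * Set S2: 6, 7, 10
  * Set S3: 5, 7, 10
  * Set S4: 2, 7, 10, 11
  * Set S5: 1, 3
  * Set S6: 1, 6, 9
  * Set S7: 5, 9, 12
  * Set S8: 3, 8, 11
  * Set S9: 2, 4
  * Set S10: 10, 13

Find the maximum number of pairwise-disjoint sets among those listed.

S2, S7, S8, S9 are pairwise disjoint (S2={6,7,10}; S7={5,9,12}; S8={3,8,11}; S9={2,4}).
Every remaining set overlaps one of these, and no 5 of the listed sets are pairwise disjoint, so 4 is the maximum.

4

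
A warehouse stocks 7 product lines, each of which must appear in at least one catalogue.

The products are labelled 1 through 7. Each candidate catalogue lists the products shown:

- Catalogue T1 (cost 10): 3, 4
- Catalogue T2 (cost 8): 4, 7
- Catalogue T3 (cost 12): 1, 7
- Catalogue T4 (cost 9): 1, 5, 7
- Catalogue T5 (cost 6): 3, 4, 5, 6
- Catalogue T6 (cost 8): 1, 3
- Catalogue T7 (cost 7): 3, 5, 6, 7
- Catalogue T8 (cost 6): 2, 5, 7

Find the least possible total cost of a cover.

20

T5, T6, T8 together cover every product (T5 ∪ T6 ∪ T8 = {1, 2, 3, 4, 5, 6, 7}); total cost 6 + 8 + 6 = 20.
No covering selection has total cost below 20.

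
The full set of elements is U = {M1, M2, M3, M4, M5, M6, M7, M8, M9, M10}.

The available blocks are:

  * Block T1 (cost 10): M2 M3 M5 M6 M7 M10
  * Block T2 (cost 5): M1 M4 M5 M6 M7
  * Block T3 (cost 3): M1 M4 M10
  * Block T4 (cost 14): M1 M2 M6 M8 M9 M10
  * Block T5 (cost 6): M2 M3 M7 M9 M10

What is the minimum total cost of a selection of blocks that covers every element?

T2, T4, T5 together cover every element (T2 ∪ T4 ∪ T5 = {M1, M2, M3, M4, M5, M6, M7, M8, M9, M10}); total cost 5 + 14 + 6 = 25.
No covering selection has total cost below 25.

25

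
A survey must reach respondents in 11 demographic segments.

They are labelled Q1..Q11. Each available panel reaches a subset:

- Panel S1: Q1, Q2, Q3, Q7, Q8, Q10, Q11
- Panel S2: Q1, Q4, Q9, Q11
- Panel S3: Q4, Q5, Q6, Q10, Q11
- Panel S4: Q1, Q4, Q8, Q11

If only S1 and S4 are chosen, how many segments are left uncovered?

3

Union of S1, S4 = {Q1, Q2, Q3, Q4, Q7, Q8, Q10, Q11}.
Not covered: Q5, Q6, Q9 — 3 segments.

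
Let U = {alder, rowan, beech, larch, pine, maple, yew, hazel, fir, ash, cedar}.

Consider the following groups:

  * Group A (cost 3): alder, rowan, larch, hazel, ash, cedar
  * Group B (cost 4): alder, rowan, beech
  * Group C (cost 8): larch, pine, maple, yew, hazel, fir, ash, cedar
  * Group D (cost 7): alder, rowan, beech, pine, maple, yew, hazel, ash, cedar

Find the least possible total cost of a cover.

B, C together cover every point (B ∪ C = {alder, rowan, beech, larch, pine, maple, yew, hazel, fir, ash, cedar}); total cost 4 + 8 = 12.
The greedy pick A, D, C costs 18; no covering selection beats 12.

12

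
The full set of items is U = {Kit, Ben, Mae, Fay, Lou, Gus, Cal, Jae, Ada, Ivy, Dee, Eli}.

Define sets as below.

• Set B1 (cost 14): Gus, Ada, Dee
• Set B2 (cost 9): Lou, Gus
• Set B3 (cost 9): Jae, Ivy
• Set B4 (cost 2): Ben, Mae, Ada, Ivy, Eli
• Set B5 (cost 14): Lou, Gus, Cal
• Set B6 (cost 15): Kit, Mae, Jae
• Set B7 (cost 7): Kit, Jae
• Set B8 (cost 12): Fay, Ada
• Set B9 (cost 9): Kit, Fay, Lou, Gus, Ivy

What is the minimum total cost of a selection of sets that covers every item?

46

B1, B4, B5, B7, B9 together cover every item (B1 ∪ B4 ∪ B5 ∪ B7 ∪ B9 = {Kit, Ben, Mae, Fay, Lou, Gus, Cal, Jae, Ada, Ivy, Dee, Eli}); total cost 14 + 2 + 14 + 7 + 9 = 46.
No covering selection has total cost below 46.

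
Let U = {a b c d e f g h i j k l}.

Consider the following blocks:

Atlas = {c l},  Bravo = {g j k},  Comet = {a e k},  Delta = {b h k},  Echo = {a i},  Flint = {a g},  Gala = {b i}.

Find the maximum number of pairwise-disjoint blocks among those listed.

3

Atlas, Delta, Echo are pairwise disjoint (Atlas={c,l}; Delta={b,h,k}; Echo={a,i}).
Every remaining block overlaps one of these, and no 4 of the listed blocks are pairwise disjoint, so 3 is the maximum.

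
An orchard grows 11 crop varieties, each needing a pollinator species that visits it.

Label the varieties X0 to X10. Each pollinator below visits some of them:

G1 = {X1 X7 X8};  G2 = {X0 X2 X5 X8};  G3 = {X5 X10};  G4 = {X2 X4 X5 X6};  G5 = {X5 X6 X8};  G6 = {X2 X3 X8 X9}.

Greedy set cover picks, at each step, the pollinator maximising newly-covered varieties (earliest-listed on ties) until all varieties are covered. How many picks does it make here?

5

Greedy: pick G2 (covers 4 new) → pick G1 (covers 2 new) → pick G4 (covers 2 new) → pick G6 (covers 2 new) → pick G3 (covers 1 new). Total picks: 5.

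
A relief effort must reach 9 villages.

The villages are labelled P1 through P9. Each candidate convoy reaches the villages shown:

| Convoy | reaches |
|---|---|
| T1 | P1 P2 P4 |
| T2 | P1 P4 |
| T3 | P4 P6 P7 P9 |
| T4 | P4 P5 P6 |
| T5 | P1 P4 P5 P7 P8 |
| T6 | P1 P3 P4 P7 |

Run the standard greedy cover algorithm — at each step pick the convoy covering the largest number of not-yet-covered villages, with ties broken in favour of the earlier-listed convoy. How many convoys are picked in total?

Greedy: pick T5 (covers 5 new) → pick T3 (covers 2 new) → pick T1 (covers 1 new) → pick T6 (covers 1 new). Total picks: 4.

4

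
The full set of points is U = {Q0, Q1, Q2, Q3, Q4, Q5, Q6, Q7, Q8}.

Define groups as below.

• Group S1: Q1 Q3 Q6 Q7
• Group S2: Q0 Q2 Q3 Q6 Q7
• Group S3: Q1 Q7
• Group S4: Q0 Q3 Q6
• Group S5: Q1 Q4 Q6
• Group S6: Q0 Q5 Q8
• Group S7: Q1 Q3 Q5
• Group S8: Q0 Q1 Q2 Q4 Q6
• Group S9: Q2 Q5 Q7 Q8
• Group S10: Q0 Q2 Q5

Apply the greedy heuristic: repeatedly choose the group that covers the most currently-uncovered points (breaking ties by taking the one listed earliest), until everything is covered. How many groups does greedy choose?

Greedy: pick S2 (covers 5 new) → pick S5 (covers 2 new) → pick S6 (covers 2 new). Total picks: 3.

3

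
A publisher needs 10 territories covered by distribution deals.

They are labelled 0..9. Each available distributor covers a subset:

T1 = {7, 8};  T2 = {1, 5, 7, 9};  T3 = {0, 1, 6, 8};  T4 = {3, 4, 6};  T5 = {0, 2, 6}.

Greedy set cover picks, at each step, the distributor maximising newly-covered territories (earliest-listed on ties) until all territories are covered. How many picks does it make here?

Greedy: pick T2 (covers 4 new) → pick T3 (covers 3 new) → pick T4 (covers 2 new) → pick T5 (covers 1 new). Total picks: 4.

4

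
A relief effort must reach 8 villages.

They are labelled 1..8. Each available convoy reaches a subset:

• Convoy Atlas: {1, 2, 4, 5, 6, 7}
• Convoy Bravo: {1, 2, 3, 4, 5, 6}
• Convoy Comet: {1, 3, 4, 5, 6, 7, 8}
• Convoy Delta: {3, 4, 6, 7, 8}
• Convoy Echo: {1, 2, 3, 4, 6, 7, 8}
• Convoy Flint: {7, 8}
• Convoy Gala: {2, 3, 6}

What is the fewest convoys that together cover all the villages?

Atlas and Echo together: Atlas ∪ Echo = {1, 2, 3, 4, 5, 6, 7, 8} — every village is covered.
No single convoy has all 8 villages (the largest, Comet, has 7), so 2 is optimal.

2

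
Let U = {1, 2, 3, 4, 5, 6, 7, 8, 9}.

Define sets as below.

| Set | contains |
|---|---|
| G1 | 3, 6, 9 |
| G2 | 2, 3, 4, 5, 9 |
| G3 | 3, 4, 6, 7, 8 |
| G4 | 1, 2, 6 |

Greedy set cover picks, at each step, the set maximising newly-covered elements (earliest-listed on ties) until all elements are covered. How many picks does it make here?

Greedy: pick G2 (covers 5 new) → pick G3 (covers 3 new) → pick G4 (covers 1 new). Total picks: 3.

3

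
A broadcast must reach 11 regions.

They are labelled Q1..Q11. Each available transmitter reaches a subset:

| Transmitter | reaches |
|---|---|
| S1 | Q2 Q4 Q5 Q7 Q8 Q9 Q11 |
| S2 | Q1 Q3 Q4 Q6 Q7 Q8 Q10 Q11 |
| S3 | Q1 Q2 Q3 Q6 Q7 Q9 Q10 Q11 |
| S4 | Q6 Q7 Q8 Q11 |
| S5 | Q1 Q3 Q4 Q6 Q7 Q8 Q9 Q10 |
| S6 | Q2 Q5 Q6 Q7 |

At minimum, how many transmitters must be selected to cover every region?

S1 and S5 together: S1 ∪ S5 = {Q1, Q2, Q3, Q4, Q5, Q6, Q7, Q8, Q9, Q10, Q11} — every region is covered.
No single transmitter has all 11 regions (the largest, S2, has 8), so 2 is optimal.

2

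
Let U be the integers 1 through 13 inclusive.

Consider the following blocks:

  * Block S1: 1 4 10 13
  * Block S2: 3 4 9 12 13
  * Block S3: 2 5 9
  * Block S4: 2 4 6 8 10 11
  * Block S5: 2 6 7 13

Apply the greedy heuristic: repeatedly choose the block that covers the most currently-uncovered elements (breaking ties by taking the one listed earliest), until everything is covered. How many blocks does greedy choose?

Greedy: pick S4 (covers 6 new) → pick S2 (covers 4 new) → pick S1 (covers 1 new) → pick S3 (covers 1 new) → pick S5 (covers 1 new). Total picks: 5.

5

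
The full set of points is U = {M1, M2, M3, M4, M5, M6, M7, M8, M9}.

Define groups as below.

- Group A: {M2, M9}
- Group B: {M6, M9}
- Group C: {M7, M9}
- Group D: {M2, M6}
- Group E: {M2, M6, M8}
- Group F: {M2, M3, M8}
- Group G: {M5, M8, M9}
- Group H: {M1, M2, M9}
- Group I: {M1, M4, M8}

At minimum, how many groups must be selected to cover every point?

5

Take {B, C, F, G, I}. Their union is {M1, M2, M3, M4, M5, M6, M7, M8, M9}, which is all 9 points.
No 4 of the 9 groups cover everything (all 126 combinations miss at least one point), so 5 is optimal.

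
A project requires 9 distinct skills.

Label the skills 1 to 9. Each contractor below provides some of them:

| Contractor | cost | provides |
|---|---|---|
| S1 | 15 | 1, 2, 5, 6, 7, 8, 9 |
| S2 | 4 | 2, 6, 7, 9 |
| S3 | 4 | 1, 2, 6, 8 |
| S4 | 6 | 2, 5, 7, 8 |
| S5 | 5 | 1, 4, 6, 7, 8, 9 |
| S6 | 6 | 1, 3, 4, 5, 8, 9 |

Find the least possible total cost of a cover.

S2, S6 together cover every skill (S2 ∪ S6 = {1, 2, 3, 4, 5, 6, 7, 8, 9}); total cost 4 + 6 = 10.
The greedy pick S5, S4, S6 costs 17; no covering selection beats 10.

10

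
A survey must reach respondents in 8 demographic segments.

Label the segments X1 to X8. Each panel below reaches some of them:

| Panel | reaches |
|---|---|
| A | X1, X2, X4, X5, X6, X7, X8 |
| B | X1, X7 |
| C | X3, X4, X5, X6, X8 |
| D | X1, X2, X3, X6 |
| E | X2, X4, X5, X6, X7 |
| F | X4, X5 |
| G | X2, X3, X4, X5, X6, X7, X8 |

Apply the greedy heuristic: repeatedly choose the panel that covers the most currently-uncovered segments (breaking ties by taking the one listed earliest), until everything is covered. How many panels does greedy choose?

Greedy: pick A (covers 7 new) → pick C (covers 1 new). Total picks: 2.

2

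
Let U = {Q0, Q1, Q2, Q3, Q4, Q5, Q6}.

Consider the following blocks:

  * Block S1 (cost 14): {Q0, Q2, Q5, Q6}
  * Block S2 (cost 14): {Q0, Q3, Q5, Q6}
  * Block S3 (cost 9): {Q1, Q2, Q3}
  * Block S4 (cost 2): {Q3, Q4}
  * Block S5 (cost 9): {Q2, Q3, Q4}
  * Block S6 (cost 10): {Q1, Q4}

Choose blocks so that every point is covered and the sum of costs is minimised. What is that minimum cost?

S2, S3, S4 together cover every point (S2 ∪ S3 ∪ S4 = {Q0, Q1, Q2, Q3, Q4, Q5, Q6}); total cost 14 + 9 + 2 = 25.
No covering selection has total cost below 25.

25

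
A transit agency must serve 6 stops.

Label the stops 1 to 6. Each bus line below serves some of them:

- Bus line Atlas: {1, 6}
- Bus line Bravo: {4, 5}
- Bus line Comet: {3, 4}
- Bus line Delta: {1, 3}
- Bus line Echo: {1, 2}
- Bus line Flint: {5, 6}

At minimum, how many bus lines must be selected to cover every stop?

3

Take {Comet, Echo, Flint}. Their union is {1, 2, 3, 4, 5, 6}, which is all 6 stops.
Each bus line has at most 2 stops, and 2·2 = 4 < 6 — so at least 3 bus lines are needed, and 3 is optimal.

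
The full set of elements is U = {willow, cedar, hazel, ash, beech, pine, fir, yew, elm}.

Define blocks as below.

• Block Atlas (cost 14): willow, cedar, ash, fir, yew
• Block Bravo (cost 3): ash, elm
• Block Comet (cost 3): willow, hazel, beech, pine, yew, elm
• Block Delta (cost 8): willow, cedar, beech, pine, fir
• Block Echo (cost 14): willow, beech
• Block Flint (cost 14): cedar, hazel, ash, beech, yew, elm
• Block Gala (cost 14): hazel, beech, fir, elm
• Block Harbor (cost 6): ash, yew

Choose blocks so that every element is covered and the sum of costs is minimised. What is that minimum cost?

Bravo, Comet, Delta together cover every element (Bravo ∪ Comet ∪ Delta = {willow, cedar, hazel, ash, beech, pine, fir, yew, elm}); total cost 3 + 3 + 8 = 14.
No covering selection has total cost below 14.

14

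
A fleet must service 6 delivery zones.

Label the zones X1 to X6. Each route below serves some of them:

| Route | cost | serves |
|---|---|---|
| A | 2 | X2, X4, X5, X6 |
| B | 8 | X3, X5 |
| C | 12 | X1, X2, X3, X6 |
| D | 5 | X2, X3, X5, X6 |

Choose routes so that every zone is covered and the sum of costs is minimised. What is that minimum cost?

14

A, C together cover every zone (A ∪ C = {X1, X2, X3, X4, X5, X6}); total cost 2 + 12 = 14.
The greedy pick A, D, C costs 19; no covering selection beats 14.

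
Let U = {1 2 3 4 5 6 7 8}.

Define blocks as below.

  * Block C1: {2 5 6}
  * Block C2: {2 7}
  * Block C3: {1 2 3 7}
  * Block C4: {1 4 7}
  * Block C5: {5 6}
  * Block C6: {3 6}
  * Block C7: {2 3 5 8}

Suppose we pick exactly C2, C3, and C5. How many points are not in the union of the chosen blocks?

2

Union of C2, C3, C5 = {1, 2, 3, 5, 6, 7}.
Not covered: 4, 8 — 2 points.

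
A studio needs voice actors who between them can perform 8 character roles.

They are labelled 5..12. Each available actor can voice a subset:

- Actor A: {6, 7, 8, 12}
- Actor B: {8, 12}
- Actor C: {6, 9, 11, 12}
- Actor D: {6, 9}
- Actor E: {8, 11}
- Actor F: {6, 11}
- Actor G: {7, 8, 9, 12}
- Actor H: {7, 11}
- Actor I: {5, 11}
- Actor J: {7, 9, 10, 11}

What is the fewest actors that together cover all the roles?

Take {A, I, J}. Their union is {5, 6, 7, 8, 9, 10, 11, 12}, which is all 8 roles.
Only I contains 5, so I is forced; the remaining 6 roles need at least 2 more actors (each remaining actor adds at most 4) — so at least 3 actors are needed, and 3 is optimal.

3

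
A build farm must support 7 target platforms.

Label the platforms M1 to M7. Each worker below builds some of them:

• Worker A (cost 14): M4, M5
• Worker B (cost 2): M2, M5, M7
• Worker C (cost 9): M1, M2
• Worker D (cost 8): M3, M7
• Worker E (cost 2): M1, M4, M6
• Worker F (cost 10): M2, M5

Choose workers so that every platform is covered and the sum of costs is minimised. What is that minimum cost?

12

B, D, E together cover every platform (B ∪ D ∪ E = {M1, M2, M3, M4, M5, M6, M7}); total cost 2 + 8 + 2 = 12.
No covering selection has total cost below 12.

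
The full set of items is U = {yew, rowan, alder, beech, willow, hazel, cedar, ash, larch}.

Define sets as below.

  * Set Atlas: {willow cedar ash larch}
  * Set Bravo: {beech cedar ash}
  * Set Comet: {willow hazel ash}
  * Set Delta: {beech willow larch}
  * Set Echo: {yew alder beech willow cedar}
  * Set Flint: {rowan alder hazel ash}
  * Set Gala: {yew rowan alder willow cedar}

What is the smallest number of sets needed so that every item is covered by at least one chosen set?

Comet, Delta, and Gala cover everything between them: the union {yew, rowan, alder, beech, willow, hazel, cedar, ash, larch} is all of U.
No 2 of the 7 sets cover everything (all 21 combinations miss at least one item), so 3 is optimal.

3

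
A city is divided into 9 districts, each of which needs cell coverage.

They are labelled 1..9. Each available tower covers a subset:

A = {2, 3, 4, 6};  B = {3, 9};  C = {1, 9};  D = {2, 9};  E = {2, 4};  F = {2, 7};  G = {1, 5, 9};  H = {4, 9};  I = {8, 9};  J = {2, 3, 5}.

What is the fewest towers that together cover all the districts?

Take {A, F, G, I}. Their union is {1, 2, 3, 4, 5, 6, 7, 8, 9}, which is all 9 districts.
Only F contains 7, so F is forced; the remaining 7 districts need at least 3 more towers (each remaining tower adds at most 3) — so at least 4 towers are needed, and 4 is optimal.

4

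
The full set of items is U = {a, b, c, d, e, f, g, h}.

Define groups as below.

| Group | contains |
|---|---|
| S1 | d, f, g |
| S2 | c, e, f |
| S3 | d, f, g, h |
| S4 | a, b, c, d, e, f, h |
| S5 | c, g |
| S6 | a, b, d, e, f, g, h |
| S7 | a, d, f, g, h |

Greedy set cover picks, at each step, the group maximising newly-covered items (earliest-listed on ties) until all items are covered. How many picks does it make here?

Greedy: pick S4 (covers 7 new) → pick S1 (covers 1 new). Total picks: 2.

2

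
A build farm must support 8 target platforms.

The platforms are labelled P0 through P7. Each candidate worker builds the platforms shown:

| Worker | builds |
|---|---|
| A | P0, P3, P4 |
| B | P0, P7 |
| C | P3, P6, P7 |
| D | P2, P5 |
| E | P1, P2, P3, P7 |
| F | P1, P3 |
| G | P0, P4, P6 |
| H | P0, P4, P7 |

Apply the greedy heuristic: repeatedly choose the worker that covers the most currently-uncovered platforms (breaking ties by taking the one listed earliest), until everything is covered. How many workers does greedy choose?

3

Greedy: pick E (covers 4 new) → pick G (covers 3 new) → pick D (covers 1 new). Total picks: 3.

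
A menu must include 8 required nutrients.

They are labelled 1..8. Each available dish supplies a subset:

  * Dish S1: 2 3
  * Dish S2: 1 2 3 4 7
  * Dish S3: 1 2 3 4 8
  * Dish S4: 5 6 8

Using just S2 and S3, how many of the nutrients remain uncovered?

Union of S2, S3 = {1, 2, 3, 4, 7, 8}.
Not covered: 5, 6 — 2 nutrients.

2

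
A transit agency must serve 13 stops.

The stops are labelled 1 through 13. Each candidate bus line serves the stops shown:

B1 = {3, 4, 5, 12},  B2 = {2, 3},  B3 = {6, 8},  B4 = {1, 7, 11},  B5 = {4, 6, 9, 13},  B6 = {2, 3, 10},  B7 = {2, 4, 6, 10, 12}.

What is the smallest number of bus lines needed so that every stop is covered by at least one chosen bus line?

5

B1 and B3 and B4 and B5 and B6 together: B1 ∪ B3 ∪ B4 ∪ B5 ∪ B6 = {1, 2, 3, 4, 5, 6, 7, 8, 9, 10, 11, 12, 13} — every stop is covered.
No 4 of the 7 bus lines cover everything (all 35 combinations miss at least one stop), so 5 is optimal.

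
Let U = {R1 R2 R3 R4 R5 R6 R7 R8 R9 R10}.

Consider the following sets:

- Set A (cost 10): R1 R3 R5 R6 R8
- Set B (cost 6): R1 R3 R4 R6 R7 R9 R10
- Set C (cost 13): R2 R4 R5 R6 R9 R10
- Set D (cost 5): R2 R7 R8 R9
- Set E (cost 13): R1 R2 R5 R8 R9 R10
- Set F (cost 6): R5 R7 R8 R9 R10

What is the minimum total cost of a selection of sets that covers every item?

17

B, D, F together cover every item (B ∪ D ∪ F = {R1, R2, R3, R4, R5, R6, R7, R8, R9, R10}); total cost 6 + 5 + 6 = 17.
No covering selection has total cost below 17.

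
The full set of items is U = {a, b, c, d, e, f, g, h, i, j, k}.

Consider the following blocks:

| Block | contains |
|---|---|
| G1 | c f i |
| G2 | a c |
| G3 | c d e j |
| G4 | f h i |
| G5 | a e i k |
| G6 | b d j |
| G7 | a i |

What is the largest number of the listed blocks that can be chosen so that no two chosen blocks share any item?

G2, G4, G6 are pairwise disjoint (G2={a,c}; G4={f,h,i}; G6={b,d,j}).
Every remaining block overlaps one of these, and no 4 of the listed blocks are pairwise disjoint, so 3 is the maximum.

3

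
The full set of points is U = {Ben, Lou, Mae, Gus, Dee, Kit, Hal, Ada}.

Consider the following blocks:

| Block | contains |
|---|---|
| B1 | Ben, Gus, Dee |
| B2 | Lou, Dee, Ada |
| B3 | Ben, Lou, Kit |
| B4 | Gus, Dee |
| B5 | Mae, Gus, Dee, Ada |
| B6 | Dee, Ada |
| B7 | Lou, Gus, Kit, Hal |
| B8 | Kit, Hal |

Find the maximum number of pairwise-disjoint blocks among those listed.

2

B3, B4 are pairwise disjoint (B3={Ben,Lou,Kit}; B4={Gus,Dee}).
Every remaining block overlaps one of these, and no 3 of the listed blocks are pairwise disjoint, so 2 is the maximum.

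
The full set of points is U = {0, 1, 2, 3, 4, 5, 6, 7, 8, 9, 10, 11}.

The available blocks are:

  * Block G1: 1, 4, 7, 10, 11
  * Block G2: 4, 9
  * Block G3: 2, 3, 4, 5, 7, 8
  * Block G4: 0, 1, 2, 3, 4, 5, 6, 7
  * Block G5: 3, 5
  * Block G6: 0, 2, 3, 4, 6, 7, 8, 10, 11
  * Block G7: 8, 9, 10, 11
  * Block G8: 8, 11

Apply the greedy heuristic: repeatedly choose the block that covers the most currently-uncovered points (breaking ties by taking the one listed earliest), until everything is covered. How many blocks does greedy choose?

Greedy: pick G6 (covers 9 new) → pick G4 (covers 2 new) → pick G2 (covers 1 new). Total picks: 3.
(The true minimum cover uses only 2 blocks, so greedy is not optimal here.)

3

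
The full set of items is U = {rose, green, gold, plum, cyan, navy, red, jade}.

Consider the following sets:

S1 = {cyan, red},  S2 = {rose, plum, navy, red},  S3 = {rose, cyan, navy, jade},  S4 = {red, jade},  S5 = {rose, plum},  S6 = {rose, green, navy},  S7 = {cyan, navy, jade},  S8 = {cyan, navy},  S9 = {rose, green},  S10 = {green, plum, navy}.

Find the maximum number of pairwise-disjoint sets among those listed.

3

S4, S8, S9 are pairwise disjoint (S4={red,jade}; S8={cyan,navy}; S9={rose,green}).
Every remaining set overlaps one of these, and no 4 of the listed sets are pairwise disjoint, so 3 is the maximum.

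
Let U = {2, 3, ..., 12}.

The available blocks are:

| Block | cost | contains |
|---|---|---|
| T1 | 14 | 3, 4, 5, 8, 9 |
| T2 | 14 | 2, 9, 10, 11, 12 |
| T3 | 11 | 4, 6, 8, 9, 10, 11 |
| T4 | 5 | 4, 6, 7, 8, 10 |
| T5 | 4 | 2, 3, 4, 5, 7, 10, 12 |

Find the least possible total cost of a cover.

15

T3, T5 together cover every item (T3 ∪ T5 = {2, 3, 4, 5, 6, 7, 8, 9, 10, 11, 12}); total cost 11 + 4 = 15.
The greedy pick T5, T4, T3 costs 20; no covering selection beats 15.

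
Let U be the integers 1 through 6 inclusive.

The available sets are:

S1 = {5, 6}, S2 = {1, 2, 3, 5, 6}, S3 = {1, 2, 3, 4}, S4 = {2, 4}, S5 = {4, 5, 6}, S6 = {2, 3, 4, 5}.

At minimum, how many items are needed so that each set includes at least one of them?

2

The 2 items {4, 5} hit every set.
The sets S1, S3 are pairwise disjoint, so any hitting set needs a separate item for each — at least 2. Hence 2 is optimal.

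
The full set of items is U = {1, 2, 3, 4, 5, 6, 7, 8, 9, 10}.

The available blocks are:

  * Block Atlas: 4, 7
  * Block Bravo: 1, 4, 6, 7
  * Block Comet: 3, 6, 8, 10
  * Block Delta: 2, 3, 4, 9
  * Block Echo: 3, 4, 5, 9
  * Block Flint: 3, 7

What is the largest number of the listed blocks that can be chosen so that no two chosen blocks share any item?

2

Atlas, Comet are pairwise disjoint (Atlas={4,7}; Comet={3,6,8,10}).
Every remaining block overlaps one of these, and no 3 of the listed blocks are pairwise disjoint, so 2 is the maximum.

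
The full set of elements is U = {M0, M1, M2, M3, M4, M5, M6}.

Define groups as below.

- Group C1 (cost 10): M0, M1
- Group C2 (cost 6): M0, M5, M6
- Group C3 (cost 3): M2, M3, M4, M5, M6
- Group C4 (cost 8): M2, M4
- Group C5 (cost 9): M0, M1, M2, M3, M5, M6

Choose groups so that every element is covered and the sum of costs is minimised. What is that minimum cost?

C3, C5 together cover every element (C3 ∪ C5 = {M0, M1, M2, M3, M4, M5, M6}); total cost 3 + 9 = 12.
No covering selection has total cost below 12.

12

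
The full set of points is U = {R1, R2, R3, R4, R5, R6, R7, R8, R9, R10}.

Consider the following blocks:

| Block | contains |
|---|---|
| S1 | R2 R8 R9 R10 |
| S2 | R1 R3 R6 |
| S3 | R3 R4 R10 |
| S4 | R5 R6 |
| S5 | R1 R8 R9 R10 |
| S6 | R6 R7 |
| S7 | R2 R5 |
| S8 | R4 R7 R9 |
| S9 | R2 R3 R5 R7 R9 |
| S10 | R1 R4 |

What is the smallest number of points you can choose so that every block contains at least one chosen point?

4

Take H = {R2, R4, R6, R10}. Each listed block contains at least one of these, so H is a hitting set of size 4.
No choice of 3 points meets every block, so 4 is the minimum.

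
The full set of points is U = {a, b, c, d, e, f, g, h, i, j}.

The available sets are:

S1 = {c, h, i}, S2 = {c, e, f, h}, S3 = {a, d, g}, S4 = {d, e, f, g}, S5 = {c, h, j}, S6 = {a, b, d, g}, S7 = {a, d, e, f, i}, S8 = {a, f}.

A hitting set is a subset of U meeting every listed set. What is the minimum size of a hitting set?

T = {f, g, h} meets every set (each contains at least one member of T), and |T| = 3.
No choice of 2 points meets every set, so 3 is the minimum.

3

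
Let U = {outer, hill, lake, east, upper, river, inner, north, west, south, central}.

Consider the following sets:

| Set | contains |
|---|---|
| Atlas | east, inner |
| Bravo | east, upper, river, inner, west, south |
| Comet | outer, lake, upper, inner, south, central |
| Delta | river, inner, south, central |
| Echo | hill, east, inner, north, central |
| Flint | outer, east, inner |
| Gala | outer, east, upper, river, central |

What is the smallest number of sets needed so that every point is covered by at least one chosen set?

Bravo, Comet, and Echo cover everything between them: the union {outer, hill, lake, east, upper, river, inner, north, west, south, central} is all of U.
Only Echo contains hill, so Echo is forced; the remaining 6 points need at least 2 more sets (each remaining set adds at most 4) — so at least 3 sets are needed, and 3 is optimal.

3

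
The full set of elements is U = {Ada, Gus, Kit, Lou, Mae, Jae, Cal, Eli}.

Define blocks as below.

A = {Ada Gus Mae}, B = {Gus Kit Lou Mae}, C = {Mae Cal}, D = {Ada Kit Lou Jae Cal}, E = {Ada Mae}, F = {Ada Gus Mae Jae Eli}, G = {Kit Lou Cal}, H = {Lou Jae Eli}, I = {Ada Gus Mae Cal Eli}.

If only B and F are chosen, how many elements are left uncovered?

1

Union of B, F = {Ada, Gus, Kit, Lou, Mae, Jae, Eli}.
Not covered: Cal — 1 element.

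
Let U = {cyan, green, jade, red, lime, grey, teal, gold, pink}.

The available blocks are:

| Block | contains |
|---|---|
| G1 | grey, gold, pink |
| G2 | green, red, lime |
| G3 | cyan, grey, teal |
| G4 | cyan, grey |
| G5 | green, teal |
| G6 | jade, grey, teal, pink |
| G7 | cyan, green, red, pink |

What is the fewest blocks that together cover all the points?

Take {G1, G2, G4, G6}. Their union is {cyan, green, jade, red, lime, grey, teal, gold, pink}, which is all 9 points.
No 3 of the 7 blocks cover everything (all 35 combinations miss at least one point), so 4 is optimal.

4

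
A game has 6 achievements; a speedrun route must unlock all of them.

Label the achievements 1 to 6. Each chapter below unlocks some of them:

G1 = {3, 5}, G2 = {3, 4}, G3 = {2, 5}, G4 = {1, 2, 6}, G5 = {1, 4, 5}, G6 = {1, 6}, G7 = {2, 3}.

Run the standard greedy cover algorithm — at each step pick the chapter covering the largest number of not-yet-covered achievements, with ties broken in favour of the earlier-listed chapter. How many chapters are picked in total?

3

Greedy: pick G4 (covers 3 new) → pick G1 (covers 2 new) → pick G2 (covers 1 new). Total picks: 3.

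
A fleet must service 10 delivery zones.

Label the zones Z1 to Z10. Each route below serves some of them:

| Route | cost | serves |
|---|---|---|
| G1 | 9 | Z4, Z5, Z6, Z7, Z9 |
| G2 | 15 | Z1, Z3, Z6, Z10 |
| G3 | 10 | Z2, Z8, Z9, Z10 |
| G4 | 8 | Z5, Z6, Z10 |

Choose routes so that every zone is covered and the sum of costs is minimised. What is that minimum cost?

34

G1, G2, G3 together cover every zone (G1 ∪ G2 ∪ G3 = {Z1, Z2, Z3, Z4, Z5, Z6, Z7, Z8, Z9, Z10}); total cost 9 + 15 + 10 = 34.
No covering selection has total cost below 34.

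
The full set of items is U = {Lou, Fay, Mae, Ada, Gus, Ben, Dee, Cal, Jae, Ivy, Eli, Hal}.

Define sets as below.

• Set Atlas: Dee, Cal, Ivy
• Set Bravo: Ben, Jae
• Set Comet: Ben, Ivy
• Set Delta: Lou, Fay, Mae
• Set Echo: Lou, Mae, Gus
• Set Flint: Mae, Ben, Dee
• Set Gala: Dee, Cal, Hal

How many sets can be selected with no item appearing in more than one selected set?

3

Comet, Delta, Gala are pairwise disjoint (Comet={Ben,Ivy}; Delta={Lou,Fay,Mae}; Gala={Dee,Cal,Hal}).
Every remaining set overlaps one of these, and no 4 of the listed sets are pairwise disjoint, so 3 is the maximum.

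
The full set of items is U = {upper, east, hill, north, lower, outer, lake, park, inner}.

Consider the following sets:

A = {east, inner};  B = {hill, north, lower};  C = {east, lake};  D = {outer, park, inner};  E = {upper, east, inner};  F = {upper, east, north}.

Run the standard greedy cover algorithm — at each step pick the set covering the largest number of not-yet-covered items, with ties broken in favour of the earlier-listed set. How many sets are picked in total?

4

Greedy: pick B (covers 3 new) → pick D (covers 3 new) → pick C (covers 2 new) → pick E (covers 1 new). Total picks: 4.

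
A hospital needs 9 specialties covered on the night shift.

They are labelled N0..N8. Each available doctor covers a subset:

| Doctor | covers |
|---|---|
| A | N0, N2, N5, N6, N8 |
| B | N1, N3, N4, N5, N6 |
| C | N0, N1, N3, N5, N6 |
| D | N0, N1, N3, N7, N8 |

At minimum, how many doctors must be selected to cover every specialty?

A and B and D together: A ∪ B ∪ D = {N0, N1, N2, N3, N4, N5, N6, N7, N8} — every specialty is covered.
Only A contains N2, so A is forced; the remaining 4 specialties need at least 2 more doctors (each remaining doctor adds at most 3) — so at least 3 doctors are needed, and 3 is optimal.

3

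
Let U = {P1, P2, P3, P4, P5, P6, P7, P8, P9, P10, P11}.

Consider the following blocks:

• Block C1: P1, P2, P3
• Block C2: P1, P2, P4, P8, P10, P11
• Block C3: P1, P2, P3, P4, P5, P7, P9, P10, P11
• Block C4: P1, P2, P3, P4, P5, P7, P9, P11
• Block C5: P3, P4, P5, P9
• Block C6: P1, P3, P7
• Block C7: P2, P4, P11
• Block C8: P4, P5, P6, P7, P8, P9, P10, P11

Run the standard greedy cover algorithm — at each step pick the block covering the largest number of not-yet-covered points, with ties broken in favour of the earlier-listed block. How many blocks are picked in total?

2

Greedy: pick C3 (covers 9 new) → pick C8 (covers 2 new). Total picks: 2.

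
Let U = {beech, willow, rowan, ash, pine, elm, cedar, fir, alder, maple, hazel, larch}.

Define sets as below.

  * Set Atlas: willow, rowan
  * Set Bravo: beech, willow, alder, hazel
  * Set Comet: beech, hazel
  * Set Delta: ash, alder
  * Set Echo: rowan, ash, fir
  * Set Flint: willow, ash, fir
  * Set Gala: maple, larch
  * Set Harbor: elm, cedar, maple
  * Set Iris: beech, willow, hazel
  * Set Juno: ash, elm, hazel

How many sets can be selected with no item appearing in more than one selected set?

4

Atlas, Comet, Delta, Gala are pairwise disjoint (Atlas={willow,rowan}; Comet={beech,hazel}; Delta={ash,alder}; Gala={maple,larch}).
Every remaining set overlaps one of these, and no 5 of the listed sets are pairwise disjoint, so 4 is the maximum.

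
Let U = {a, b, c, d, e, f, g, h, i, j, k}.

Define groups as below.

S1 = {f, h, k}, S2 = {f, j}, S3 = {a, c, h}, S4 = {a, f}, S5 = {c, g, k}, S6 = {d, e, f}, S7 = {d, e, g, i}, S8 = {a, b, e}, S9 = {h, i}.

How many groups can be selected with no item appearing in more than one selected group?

4

S2, S5, S8, S9 are pairwise disjoint (S2={f,j}; S5={c,g,k}; S8={a,b,e}; S9={h,i}).
Every remaining group overlaps one of these, and no 5 of the listed groups are pairwise disjoint, so 4 is the maximum.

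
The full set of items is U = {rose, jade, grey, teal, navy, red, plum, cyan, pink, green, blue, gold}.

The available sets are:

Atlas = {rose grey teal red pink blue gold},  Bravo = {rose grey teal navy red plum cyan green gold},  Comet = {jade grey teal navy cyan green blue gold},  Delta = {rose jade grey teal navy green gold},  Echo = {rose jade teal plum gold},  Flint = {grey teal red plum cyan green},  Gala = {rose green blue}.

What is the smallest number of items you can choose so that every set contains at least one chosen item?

Take H = {rose, grey}. Each listed set contains at least one of these, so H is a hitting set of size 2.
No single item lies in every set, so at least 2 are needed and 2 is optimal.

2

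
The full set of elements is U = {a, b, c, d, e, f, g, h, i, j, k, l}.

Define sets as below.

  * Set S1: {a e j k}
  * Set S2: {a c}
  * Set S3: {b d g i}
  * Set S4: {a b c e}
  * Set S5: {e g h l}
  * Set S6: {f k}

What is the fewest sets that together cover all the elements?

5

S1 and S2 and S3 and S5 and S6 together: S1 ∪ S2 ∪ S3 ∪ S5 ∪ S6 = {a, b, c, d, e, f, g, h, i, j, k, l} — every element is covered.
No 4 of the 6 sets cover everything (all 15 combinations miss at least one element), so 5 is optimal.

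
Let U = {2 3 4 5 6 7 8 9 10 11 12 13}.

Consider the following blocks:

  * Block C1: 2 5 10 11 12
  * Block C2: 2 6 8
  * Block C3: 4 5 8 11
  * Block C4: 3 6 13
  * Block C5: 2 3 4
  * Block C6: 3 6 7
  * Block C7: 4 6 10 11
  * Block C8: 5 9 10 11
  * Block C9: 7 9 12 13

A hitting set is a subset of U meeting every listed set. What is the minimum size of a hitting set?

Take H = {2, 3, 7, 11}. Each listed block contains at least one of these, so H is a hitting set of size 4.
No choice of 3 points meets every block, so 4 is the minimum.

4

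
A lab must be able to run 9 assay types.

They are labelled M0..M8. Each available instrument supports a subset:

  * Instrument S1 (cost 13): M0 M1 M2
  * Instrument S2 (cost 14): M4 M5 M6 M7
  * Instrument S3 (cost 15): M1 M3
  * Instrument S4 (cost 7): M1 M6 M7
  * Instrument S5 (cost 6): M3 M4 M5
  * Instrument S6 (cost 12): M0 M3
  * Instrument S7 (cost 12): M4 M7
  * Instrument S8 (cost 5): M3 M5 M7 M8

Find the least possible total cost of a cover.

S1, S4, S5, S8 together cover every assay (S1 ∪ S4 ∪ S5 ∪ S8 = {M0, M1, M2, M3, M4, M5, M6, M7, M8}); total cost 13 + 7 + 6 + 5 = 31.
No covering selection has total cost below 31.

31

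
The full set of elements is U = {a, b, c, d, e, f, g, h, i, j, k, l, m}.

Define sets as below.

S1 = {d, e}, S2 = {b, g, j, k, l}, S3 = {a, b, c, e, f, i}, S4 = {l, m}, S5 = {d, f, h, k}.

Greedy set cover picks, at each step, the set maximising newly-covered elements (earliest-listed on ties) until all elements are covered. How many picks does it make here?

Greedy: pick S3 (covers 6 new) → pick S2 (covers 4 new) → pick S5 (covers 2 new) → pick S4 (covers 1 new). Total picks: 4.

4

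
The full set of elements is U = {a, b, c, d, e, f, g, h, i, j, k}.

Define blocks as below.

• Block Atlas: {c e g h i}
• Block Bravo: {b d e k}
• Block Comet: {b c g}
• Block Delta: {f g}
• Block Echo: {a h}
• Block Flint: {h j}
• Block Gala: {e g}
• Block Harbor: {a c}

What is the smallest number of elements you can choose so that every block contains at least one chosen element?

T = {c, d, g, h} meets every block (each contains at least one member of T), and |T| = 4.
The blocks Bravo, Delta, Flint, Harbor are pairwise disjoint, so any hitting set needs a separate element for each — at least 4. Hence 4 is optimal.

4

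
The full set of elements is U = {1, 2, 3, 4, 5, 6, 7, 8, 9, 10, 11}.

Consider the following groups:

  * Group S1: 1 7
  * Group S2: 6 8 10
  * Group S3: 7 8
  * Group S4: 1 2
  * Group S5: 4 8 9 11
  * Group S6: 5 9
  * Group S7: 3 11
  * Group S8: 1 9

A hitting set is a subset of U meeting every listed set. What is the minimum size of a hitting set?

H = {1, 3, 5, 8} meets every group (each contains at least one member of H), and |H| = 4.
The groups S2, S4, S6, S7 are pairwise disjoint, so any hitting set needs a separate element for each — at least 4. Hence 4 is optimal.

4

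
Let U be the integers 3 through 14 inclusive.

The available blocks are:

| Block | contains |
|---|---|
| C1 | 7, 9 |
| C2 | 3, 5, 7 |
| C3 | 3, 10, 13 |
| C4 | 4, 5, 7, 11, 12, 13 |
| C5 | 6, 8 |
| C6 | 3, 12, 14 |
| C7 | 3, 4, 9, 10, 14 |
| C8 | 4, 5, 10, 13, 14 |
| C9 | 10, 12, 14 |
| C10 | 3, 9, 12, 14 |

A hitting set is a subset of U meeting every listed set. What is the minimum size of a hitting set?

4

The 4 points {6, 7, 10, 12} hit every block.
No choice of 3 points meets every block, so 4 is the minimum.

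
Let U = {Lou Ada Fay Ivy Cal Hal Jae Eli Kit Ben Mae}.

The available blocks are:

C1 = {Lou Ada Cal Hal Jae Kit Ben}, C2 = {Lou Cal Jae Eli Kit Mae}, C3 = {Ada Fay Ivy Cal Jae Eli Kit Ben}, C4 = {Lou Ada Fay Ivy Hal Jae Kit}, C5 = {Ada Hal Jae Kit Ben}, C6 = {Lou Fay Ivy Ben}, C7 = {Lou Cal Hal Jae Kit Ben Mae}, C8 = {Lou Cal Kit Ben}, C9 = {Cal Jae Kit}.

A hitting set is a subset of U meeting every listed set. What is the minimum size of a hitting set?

2

The 2 points {Kit, Ben} hit every block.
The blocks C6, C9 are pairwise disjoint, so any hitting set needs a separate point for each — at least 2. Hence 2 is optimal.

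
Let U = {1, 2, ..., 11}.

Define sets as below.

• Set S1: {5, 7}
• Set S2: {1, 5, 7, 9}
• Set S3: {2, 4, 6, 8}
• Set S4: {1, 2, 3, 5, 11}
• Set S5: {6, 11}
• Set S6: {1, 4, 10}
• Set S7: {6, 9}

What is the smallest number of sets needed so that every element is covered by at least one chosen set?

4

S2, S3, S4, and S6 cover everything between them: the union {1, 2, 3, 4, 5, 6, 7, 8, 9, 10, 11} is all of U.
No 3 of the 7 sets cover everything (all 35 combinations miss at least one element), so 4 is optimal.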